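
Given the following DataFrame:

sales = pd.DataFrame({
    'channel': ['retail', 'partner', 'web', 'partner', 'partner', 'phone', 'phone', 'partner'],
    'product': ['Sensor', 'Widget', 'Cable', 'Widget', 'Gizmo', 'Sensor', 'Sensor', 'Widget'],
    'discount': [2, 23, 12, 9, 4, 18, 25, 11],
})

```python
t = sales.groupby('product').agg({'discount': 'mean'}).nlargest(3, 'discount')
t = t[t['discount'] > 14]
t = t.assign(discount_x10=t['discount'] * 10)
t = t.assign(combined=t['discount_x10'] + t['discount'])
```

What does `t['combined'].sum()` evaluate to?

322.666666667

group by product, mean of discount:
          discount
product           
Cable    12.000000
Gizmo     4.000000
Sensor   15.000000
Widget   14.333333
take 3 rows with largest discount:
          discount
product           
Sensor   15.000000
Widget   14.333333
Cable    12.000000
filter rows where discount > 14:
          discount
product           
Sensor   15.000000
Widget   14.333333
add column discount_x10 = t['discount'] * 10:
          discount  discount_x10
product                         
Sensor   15.000000    150.000000
Widget   14.333333    143.333333
add column combined = t['discount_x10'] + t['discount']:
          discount  discount_x10    combined
product                                     
Sensor   15.000000    150.000000  165.000000
Widget   14.333333    143.333333  157.666667
sum of column 'combined' → 322.666666667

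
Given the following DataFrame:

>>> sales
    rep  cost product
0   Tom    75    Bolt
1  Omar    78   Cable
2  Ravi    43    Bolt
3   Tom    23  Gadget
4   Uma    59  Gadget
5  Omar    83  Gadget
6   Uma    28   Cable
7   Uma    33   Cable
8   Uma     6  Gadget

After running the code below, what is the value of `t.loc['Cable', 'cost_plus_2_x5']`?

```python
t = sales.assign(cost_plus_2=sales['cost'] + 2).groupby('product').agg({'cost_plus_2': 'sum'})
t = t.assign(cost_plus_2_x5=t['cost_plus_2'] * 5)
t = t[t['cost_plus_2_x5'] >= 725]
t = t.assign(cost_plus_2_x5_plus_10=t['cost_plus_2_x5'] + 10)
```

add column cost_plus_2 = sales['cost'] + 2:
    rep  cost product  cost_plus_2
0   Tom    75    Bolt           77
1  Omar    78   Cable           80
2  Ravi    43    Bolt           45
3   Tom    23  Gadget           25
4   Uma    59  Gadget           61
5  Omar    83  Gadget           85
6   Uma    28   Cable           30
7   Uma    33   Cable           35
8   Uma     6  Gadget            8
group by product, sum of cost_plus_2:
         cost_plus_2
product             
Bolt             122
Cable            145
Gadget           179
add column cost_plus_2_x5 = t['cost_plus_2'] * 5:
         cost_plus_2  cost_plus_2_x5
product                             
Bolt             122             610
Cable            145             725
Gadget           179             895
filter rows where cost_plus_2_x5 >= 725:
         cost_plus_2  cost_plus_2_x5
product                             
Cable            145             725
Gadget           179             895
add column cost_plus_2_x5_plus_10 = t['cost_plus_2_x5'] + 10:
         cost_plus_2  cost_plus_2_x5  cost_plus_2_x5_plus_10
product                                                     
Cable            145             725                     735
Gadget           179             895                     905
value at row 'Cable', column 'cost_plus_2_x5' → 725

725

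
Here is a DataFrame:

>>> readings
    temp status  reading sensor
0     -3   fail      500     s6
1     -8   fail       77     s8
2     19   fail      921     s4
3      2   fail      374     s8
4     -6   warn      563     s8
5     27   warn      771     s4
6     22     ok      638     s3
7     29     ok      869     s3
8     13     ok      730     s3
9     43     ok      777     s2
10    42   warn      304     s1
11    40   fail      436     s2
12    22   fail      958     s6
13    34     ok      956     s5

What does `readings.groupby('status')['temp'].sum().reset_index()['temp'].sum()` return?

276

group by status, sum of temp:
status
fail     72
ok      141
warn     63
Name: temp, dtype: int64
reset_index():
  status  temp
0   fail    72
1     ok   141
2   warn    63
So sum() = 276.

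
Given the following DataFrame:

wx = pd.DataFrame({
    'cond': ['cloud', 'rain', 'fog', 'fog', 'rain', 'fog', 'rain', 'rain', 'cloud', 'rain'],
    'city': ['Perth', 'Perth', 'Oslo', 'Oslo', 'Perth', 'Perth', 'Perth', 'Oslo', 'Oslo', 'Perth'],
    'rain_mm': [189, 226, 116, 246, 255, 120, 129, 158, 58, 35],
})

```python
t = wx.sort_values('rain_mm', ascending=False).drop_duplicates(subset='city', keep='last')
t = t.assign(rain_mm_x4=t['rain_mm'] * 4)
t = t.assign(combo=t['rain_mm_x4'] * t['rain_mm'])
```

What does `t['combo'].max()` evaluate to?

13456

sort by rain_mm descending:
    cond   city  rain_mm
4   rain  Perth      255
3    fog   Oslo      246
1   rain  Perth      226
0  cloud  Perth      189
7   rain   Oslo      158
6   rain  Perth      129
5    fog  Perth      120
2    fog   Oslo      116
8  cloud   Oslo       58
9   rain  Perth       35
drop duplicate city (keep=last):
    cond   city  rain_mm
8  cloud   Oslo       58
9   rain  Perth       35
add column rain_mm_x4 = t['rain_mm'] * 4:
    cond   city  rain_mm  rain_mm_x4
8  cloud   Oslo       58         232
9   rain  Perth       35         140
add column combo = t['rain_mm_x4'] * t['rain_mm']:
    cond   city  rain_mm  rain_mm_x4  combo
8  cloud   Oslo       58         232  13456
9   rain  Perth       35         140   4900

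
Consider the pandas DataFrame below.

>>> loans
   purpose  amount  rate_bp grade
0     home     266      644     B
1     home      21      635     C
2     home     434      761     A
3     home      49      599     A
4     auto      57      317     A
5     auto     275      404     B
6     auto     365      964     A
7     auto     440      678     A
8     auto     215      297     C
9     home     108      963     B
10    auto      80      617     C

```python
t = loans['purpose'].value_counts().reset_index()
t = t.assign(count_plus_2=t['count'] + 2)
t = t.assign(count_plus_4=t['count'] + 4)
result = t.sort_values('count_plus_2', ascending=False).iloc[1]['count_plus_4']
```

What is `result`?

value_counts of purpose:
purpose
auto    6
home    5
Name: count, dtype: int64
reset_index():
  purpose  count
0    auto      6
1    home      5
add column count_plus_2 = t['count'] + 2:
  purpose  count  count_plus_2
0    auto      6             8
1    home      5             7
add column count_plus_4 = t['count'] + 4:
  purpose  count  count_plus_2  count_plus_4
0    auto      6             8            10
1    home      5             7             9
sort by count_plus_2 descending:
  purpose  count  count_plus_2  count_plus_4
0    auto      6             8            10
1    home      5             7             9
The value at position 1, column 'count_plus_4' is 9.

9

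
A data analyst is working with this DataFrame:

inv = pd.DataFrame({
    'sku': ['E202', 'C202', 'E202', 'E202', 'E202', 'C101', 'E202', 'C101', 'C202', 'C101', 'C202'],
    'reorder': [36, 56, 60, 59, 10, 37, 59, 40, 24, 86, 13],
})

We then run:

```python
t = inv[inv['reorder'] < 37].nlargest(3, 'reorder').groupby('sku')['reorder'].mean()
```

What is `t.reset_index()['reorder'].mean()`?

filter rows where reorder < 37:
     sku  reorder
0   E202       36
4   E202       10
8   C202       24
10  C202       13
take 3 rows with largest reorder:
     sku  reorder
0   E202       36
8   C202       24
10  C202       13
group by sku, mean of reorder:
sku
C202    18.5
E202    36.0
Name: reorder, dtype: float64
reset_index():
    sku  reorder
0  C202     18.5
1  E202     36.0
Hence 27.25.

27.25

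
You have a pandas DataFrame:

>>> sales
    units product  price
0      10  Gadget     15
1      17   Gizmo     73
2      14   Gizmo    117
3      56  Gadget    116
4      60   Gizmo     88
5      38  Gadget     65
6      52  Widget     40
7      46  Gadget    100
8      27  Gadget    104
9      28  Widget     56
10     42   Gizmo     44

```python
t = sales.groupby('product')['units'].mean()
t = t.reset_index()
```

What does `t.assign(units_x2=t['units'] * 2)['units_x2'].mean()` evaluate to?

group by product, mean of units:
product
Gadget    35.40
Gizmo     33.25
Widget    40.00
Name: units, dtype: float64
reset_index():
  product  units
0  Gadget  35.40
1   Gizmo  33.25
2  Widget  40.00
add column units_x2 = t['units'] * 2:
  product  units  units_x2
0  Gadget  35.40      70.8
1   Gizmo  33.25      66.5
2  Widget  40.00      80.0

72.4333333333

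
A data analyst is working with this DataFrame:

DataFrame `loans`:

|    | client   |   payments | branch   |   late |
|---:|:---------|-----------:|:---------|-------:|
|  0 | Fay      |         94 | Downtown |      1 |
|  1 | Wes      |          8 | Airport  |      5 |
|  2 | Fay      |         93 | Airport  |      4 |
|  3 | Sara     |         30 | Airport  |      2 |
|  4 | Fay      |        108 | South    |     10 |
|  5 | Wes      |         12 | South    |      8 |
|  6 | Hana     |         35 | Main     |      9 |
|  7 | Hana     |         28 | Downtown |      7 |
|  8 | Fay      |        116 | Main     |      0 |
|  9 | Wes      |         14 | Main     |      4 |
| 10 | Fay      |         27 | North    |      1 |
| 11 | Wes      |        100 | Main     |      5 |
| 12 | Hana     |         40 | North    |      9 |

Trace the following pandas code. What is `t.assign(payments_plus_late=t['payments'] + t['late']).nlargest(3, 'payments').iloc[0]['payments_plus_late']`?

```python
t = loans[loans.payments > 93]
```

116

filter rows where payments > 93:
   client  payments    branch  late
0     Fay        94  Downtown     1
4     Fay       108     South    10
8     Fay       116      Main     0
11    Wes       100      Main     5
add column payments_plus_late = t['payments'] + t['late']:
   client  payments    branch  late  payments_plus_late
0     Fay        94  Downtown     1                  95
4     Fay       108     South    10                 118
8     Fay       116      Main     0                 116
11    Wes       100      Main     5                 105
take 3 rows with largest payments:
   client  payments branch  late  payments_plus_late
8     Fay       116   Main     0                 116
4     Fay       108  South    10                 118
11    Wes       100   Main     5                 105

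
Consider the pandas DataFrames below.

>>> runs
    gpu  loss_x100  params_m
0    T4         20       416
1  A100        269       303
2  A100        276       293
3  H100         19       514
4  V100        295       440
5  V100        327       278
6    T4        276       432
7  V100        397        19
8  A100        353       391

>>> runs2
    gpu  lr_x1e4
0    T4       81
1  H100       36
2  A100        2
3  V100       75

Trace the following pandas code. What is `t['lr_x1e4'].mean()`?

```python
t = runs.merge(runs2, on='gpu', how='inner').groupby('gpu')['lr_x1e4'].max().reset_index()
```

merge on 'gpu' (how='inner') → 9 rows:
    gpu  loss_x100  params_m  lr_x1e4
0    T4         20       416       81
1  A100        269       303        2
2  A100        276       293        2
3  H100         19       514       36
4  V100        295       440       75
5  V100        327       278       75
6    T4        276       432       81
7  V100        397        19       75
8  A100        353       391        2
group by gpu, max of lr_x1e4:
gpu
A100     2
H100    36
T4      81
V100    75
Name: lr_x1e4, dtype: int64
reset_index():
    gpu  lr_x1e4
0  A100        2
1  H100       36
2    T4       81
3  V100       75
Hence 48.5.

48.5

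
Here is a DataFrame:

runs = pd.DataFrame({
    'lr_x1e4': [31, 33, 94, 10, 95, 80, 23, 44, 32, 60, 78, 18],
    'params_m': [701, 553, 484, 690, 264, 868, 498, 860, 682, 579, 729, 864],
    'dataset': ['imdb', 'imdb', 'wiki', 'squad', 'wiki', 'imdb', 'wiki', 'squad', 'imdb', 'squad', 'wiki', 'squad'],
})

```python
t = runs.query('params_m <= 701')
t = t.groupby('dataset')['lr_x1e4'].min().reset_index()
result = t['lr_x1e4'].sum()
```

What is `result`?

filter rows where params_m <= 701:
   lr_x1e4  params_m dataset
0       31       701    imdb
1       33       553    imdb
2       94       484    wiki
3       10       690   squad
4       95       264    wiki
6       23       498    wiki
8       32       682    imdb
9       60       579   squad
group by dataset, min of lr_x1e4:
dataset
imdb     31
squad    10
wiki     23
Name: lr_x1e4, dtype: int64
reset_index():
  dataset  lr_x1e4
0    imdb       31
1   squad       10
2    wiki       23

64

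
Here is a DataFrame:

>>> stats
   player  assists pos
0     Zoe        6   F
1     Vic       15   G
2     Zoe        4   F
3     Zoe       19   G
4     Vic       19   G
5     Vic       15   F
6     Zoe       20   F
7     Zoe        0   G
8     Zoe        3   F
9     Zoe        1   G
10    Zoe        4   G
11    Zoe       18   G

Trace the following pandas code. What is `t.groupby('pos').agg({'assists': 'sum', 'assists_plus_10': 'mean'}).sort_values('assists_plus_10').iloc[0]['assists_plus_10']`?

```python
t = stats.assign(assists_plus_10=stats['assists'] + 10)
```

19.6

add column assists_plus_10 = stats['assists'] + 10:
   player  assists pos  assists_plus_10
0     Zoe        6   F               16
1     Vic       15   G               25
2     Zoe        4   F               14
3     Zoe       19   G               29
4     Vic       19   G               29
5     Vic       15   F               25
6     Zoe       20   F               30
7     Zoe        0   G               10
8     Zoe        3   F               13
9     Zoe        1   G               11
10    Zoe        4   G               14
11    Zoe       18   G               28
group by pos: sum(assists), mean(assists_plus_10):
     assists  assists_plus_10
pos                          
F         48        19.600000
G         76        20.857143
sort by assists_plus_10:
     assists  assists_plus_10
pos                          
F         48        19.600000
G         76        20.857143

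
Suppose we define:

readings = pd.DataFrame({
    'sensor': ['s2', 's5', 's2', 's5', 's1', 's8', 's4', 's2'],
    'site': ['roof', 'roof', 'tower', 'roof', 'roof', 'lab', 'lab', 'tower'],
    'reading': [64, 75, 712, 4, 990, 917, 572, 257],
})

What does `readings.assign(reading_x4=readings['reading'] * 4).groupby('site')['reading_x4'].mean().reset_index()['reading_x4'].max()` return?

add column reading_x4 = readings['reading'] * 4:
  sensor   site  reading  reading_x4
0     s2   roof       64         256
1     s5   roof       75         300
2     s2  tower      712        2848
3     s5   roof        4          16
4     s1   roof      990        3960
5     s8    lab      917        3668
6     s4    lab      572        2288
7     s2  tower      257        1028
group by site, mean of reading_x4:
site
lab      2978.0
roof     1133.0
tower    1938.0
Name: reading_x4, dtype: float64
reset_index():
    site  reading_x4
0    lab      2978.0
1   roof      1133.0
2  tower      1938.0
Taking the max of column 'reading_x4' gives 2978.0.

2978.0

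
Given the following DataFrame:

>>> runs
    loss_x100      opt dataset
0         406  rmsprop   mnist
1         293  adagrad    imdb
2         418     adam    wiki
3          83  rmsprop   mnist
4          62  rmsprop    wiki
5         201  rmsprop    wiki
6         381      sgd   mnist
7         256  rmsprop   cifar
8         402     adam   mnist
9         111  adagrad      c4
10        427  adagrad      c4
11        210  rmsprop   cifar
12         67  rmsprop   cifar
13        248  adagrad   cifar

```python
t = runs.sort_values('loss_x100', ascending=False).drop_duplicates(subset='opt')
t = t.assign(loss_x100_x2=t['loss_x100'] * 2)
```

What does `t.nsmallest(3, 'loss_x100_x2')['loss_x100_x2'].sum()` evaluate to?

sort by loss_x100 descending:
    loss_x100      opt dataset
10        427  adagrad      c4
2         418     adam    wiki
0         406  rmsprop   mnist
8         402     adam   mnist
6         381      sgd   mnist
1         293  adagrad    imdb
7         256  rmsprop   cifar
13        248  adagrad   cifar
11        210  rmsprop   cifar
5         201  rmsprop    wiki
9         111  adagrad      c4
3          83  rmsprop   mnist
12         67  rmsprop   cifar
4          62  rmsprop    wiki
drop duplicate opt (keep=first):
    loss_x100      opt dataset
10        427  adagrad      c4
2         418     adam    wiki
0         406  rmsprop   mnist
6         381      sgd   mnist
add column loss_x100_x2 = t['loss_x100'] * 2:
    loss_x100      opt dataset  loss_x100_x2
10        427  adagrad      c4           854
2         418     adam    wiki           836
0         406  rmsprop   mnist           812
6         381      sgd   mnist           762
take 3 rows with smallest loss_x100_x2:
   loss_x100      opt dataset  loss_x100_x2
6        381      sgd   mnist           762
0        406  rmsprop   mnist           812
2        418     adam    wiki           836
Reading off the sum of column 'loss_x100_x2', we get 2410.

2410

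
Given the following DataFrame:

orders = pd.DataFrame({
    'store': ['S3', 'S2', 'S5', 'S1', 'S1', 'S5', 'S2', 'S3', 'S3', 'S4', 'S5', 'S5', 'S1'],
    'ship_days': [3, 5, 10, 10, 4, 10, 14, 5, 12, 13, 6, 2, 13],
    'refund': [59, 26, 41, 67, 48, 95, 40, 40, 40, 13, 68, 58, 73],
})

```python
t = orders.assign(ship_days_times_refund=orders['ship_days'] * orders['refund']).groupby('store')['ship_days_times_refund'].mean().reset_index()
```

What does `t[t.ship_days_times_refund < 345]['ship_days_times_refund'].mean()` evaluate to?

227.333333333

add column ship_days_times_refund = orders['ship_days'] * orders['refund']:
   store  ship_days  refund  ship_days_times_refund
0     S3          3      59                     177
1     S2          5      26                     130
2     S5         10      41                     410
3     S1         10      67                     670
4     S1          4      48                     192
5     S5         10      95                     950
6     S2         14      40                     560
7     S3          5      40                     200
8     S3         12      40                     480
9     S4         13      13                     169
10    S5          6      68                     408
11    S5          2      58                     116
12    S1         13      73                     949
group by store, mean of ship_days_times_refund:
store
S1    603.666667
S2    345.000000
S3    285.666667
S4    169.000000
S5    471.000000
Name: ship_days_times_refund, dtype: float64
reset_index():
  store  ship_days_times_refund
0    S1              603.666667
1    S2              345.000000
2    S3              285.666667
3    S4              169.000000
4    S5              471.000000
filter rows where ship_days_times_refund < 345:
  store  ship_days_times_refund
2    S3              285.666667
3    S4              169.000000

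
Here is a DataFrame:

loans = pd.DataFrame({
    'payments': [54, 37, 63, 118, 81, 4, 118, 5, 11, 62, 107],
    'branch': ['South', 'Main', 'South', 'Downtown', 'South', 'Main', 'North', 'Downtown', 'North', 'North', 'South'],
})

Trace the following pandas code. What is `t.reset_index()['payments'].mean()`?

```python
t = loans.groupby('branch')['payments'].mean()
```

55.4791666667

group by branch, mean of payments:
branch
Downtown    61.500000
Main        20.500000
North       63.666667
South       76.250000
Name: payments, dtype: float64
reset_index():
     branch   payments
0  Downtown  61.500000
1      Main  20.500000
2     North  63.666667
3     South  76.250000
The mean of column 'payments' is 55.4791666667.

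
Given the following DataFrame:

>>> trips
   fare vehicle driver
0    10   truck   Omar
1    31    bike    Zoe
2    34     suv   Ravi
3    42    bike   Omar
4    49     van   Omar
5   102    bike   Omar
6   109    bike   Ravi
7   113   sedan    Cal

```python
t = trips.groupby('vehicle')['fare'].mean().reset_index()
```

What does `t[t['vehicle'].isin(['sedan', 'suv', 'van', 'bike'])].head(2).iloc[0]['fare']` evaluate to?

71.0

group by vehicle, mean of fare:
vehicle
bike      71.0
sedan    113.0
suv       34.0
truck     10.0
van       49.0
Name: fare, dtype: float64
reset_index():
  vehicle   fare
0    bike   71.0
1   sedan  113.0
2     suv   34.0
3   truck   10.0
4     van   49.0
filter rows where vehicle in ['sedan', 'suv', 'van', 'bike']:
  vehicle   fare
0    bike   71.0
1   sedan  113.0
2     suv   34.0
4     van   49.0
take first 2 rows:
  vehicle   fare
0    bike   71.0
1   sedan  113.0
The value at position 0, column 'fare' is 71.0.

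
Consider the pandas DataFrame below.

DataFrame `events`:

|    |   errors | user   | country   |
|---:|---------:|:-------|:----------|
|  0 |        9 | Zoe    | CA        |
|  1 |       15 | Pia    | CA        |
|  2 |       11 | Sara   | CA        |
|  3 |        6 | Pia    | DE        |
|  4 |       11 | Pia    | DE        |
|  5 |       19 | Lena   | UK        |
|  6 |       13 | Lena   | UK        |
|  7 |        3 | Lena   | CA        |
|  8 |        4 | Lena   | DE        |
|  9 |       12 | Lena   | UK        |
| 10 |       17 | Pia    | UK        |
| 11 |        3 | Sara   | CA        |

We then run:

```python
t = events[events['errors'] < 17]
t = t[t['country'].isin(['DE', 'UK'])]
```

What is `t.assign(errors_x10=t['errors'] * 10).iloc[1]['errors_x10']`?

filter rows where errors < 17:
    errors  user country
0        9   Zoe      CA
1       15   Pia      CA
2       11  Sara      CA
3        6   Pia      DE
4       11   Pia      DE
6       13  Lena      UK
7        3  Lena      CA
8        4  Lena      DE
9       12  Lena      UK
11       3  Sara      CA
filter rows where country in ['DE', 'UK']:
   errors  user country
3       6   Pia      DE
4      11   Pia      DE
6      13  Lena      UK
8       4  Lena      DE
9      12  Lena      UK
add column errors_x10 = t['errors'] * 10:
   errors  user country  errors_x10
3       6   Pia      DE          60
4      11   Pia      DE         110
6      13  Lena      UK         130
8       4  Lena      DE          40
9      12  Lena      UK         120
Then the value at position 1, column 'errors_x10': 110

110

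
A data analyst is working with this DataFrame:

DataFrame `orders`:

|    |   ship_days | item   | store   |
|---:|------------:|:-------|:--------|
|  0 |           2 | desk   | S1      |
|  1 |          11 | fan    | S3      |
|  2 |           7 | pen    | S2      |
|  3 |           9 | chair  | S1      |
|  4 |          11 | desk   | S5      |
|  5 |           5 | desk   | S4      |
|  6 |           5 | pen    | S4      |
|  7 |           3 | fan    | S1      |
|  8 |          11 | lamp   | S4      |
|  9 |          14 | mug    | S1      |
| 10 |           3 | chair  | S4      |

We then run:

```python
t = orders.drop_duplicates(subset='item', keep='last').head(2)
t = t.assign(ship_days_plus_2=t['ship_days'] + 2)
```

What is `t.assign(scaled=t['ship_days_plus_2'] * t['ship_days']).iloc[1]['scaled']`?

drop duplicate item (keep=last):
    ship_days   item store
5           5   desk    S4
6           5    pen    S4
7           3    fan    S1
8          11   lamp    S4
9          14    mug    S1
10          3  chair    S4
take first 2 rows:
   ship_days  item store
5          5  desk    S4
6          5   pen    S4
add column ship_days_plus_2 = t['ship_days'] + 2:
   ship_days  item store  ship_days_plus_2
5          5  desk    S4                 7
6          5   pen    S4                 7
add column scaled = t['ship_days_plus_2'] * t['ship_days']:
   ship_days  item store  ship_days_plus_2  scaled
5          5  desk    S4                 7      35
6          5   pen    S4                 7      35

35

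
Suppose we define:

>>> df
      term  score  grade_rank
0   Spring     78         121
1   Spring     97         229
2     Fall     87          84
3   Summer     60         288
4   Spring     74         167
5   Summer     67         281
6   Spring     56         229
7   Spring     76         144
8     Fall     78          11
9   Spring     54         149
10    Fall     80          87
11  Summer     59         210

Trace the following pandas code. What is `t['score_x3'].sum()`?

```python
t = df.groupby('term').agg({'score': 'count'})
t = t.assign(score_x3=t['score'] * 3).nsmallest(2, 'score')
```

18

group by term, count of score:
        score
term         
Fall        3
Spring      6
Summer      3
add column score_x3 = t['score'] * 3:
        score  score_x3
term                   
Fall        3         9
Spring      6        18
Summer      3         9
take 2 rows with smallest score:
        score  score_x3
term                   
Fall        3         9
Summer      3         9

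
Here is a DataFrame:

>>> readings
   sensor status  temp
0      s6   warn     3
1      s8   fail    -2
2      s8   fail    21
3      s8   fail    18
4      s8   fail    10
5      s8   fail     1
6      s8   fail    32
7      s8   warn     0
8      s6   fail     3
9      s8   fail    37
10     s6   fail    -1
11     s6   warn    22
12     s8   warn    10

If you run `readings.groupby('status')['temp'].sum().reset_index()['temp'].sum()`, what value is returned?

154

group by status, sum of temp:
status
fail    119
warn     35
Name: temp, dtype: int64
reset_index():
  status  temp
0   fail   119
1   warn    35
Hence 154.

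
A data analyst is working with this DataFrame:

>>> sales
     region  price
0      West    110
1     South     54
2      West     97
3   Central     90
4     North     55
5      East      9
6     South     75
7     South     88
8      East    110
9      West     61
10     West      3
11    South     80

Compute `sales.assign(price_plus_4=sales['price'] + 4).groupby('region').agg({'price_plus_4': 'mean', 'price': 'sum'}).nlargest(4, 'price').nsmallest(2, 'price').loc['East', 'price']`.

add column price_plus_4 = sales['price'] + 4:
     region  price  price_plus_4
0      West    110           114
1     South     54            58
2      West     97           101
3   Central     90            94
4     North     55            59
5      East      9            13
6     South     75            79
7     South     88            92
8      East    110           114
9      West     61            65
10     West      3             7
11    South     80            84
group by region: mean(price_plus_4), sum(price):
         price_plus_4  price
region                      
Central         94.00     90
East            63.50    119
North           59.00     55
South           78.25    297
West            71.75    271
take 4 rows with largest price:
         price_plus_4  price
region                      
South           78.25    297
West            71.75    271
East            63.50    119
Central         94.00     90
take 2 rows with smallest price:
         price_plus_4  price
region                      
Central          94.0     90
East             63.5    119
value at row 'East', column 'price' → 119

119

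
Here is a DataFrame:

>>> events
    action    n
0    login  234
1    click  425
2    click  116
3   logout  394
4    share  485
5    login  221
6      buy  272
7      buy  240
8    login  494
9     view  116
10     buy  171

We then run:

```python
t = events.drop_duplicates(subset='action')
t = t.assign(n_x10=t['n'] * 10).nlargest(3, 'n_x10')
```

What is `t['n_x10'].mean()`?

4346.66666667

drop duplicate action (keep=first):
   action    n
0   login  234
1   click  425
3  logout  394
4   share  485
6     buy  272
9    view  116
add column n_x10 = t['n'] * 10:
   action    n  n_x10
0   login  234   2340
1   click  425   4250
3  logout  394   3940
4   share  485   4850
6     buy  272   2720
9    view  116   1160
take 3 rows with largest n_x10:
   action    n  n_x10
4   share  485   4850
1   click  425   4250
3  logout  394   3940
Reading off the mean of column 'n_x10', we get 4346.66666667.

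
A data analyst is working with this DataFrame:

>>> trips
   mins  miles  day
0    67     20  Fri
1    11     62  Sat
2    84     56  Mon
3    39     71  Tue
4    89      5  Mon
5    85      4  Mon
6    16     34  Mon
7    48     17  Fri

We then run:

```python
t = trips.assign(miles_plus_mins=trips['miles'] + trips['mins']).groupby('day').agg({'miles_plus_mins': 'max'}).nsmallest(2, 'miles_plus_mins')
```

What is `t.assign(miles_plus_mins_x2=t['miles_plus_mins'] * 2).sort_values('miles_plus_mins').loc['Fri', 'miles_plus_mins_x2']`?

174

add column miles_plus_mins = trips['miles'] + trips['mins']:
   mins  miles  day  miles_plus_mins
0    67     20  Fri               87
1    11     62  Sat               73
2    84     56  Mon              140
3    39     71  Tue              110
4    89      5  Mon               94
5    85      4  Mon               89
6    16     34  Mon               50
7    48     17  Fri               65
group by day, max of miles_plus_mins:
     miles_plus_mins
day                 
Fri               87
Mon              140
Sat               73
Tue              110
take 2 rows with smallest miles_plus_mins:
     miles_plus_mins
day                 
Sat               73
Fri               87
add column miles_plus_mins_x2 = t['miles_plus_mins'] * 2:
     miles_plus_mins  miles_plus_mins_x2
day                                     
Sat               73                 146
Fri               87                 174
sort by miles_plus_mins:
     miles_plus_mins  miles_plus_mins_x2
day                                     
Sat               73                 146
Fri               87                 174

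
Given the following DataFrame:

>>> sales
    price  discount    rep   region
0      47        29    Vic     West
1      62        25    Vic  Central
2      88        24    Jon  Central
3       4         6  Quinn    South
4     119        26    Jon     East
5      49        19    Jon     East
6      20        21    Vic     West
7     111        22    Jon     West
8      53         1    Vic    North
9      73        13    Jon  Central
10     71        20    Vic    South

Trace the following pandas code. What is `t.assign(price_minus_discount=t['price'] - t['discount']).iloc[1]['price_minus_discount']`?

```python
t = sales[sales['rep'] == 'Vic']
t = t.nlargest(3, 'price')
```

filter rows where rep == 'Vic':
    price  discount  rep   region
0      47        29  Vic     West
1      62        25  Vic  Central
6      20        21  Vic     West
8      53         1  Vic    North
10     71        20  Vic    South
take 3 rows with largest price:
    price  discount  rep   region
10     71        20  Vic    South
1      62        25  Vic  Central
8      53         1  Vic    North
add column price_minus_discount = t['price'] - t['discount']:
    price  discount  rep   region  price_minus_discount
10     71        20  Vic    South                    51
1      62        25  Vic  Central                    37
8      53         1  Vic    North                    52
Taking the value at position 1, column 'price_minus_discount' gives 37.

37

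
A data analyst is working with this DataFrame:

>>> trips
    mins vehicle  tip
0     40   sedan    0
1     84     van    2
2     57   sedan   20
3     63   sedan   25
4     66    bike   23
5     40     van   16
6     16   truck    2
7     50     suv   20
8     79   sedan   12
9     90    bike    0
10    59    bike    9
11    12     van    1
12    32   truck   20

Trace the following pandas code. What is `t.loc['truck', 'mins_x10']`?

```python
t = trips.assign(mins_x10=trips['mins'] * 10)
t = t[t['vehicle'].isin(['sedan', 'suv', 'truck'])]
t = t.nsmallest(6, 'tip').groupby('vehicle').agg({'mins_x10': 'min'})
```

160

add column mins_x10 = trips['mins'] * 10:
    mins vehicle  tip  mins_x10
0     40   sedan    0       400
1     84     van    2       840
2     57   sedan   20       570
3     63   sedan   25       630
4     66    bike   23       660
5     40     van   16       400
6     16   truck    2       160
7     50     suv   20       500
8     79   sedan   12       790
9     90    bike    0       900
10    59    bike    9       590
11    12     van    1       120
12    32   truck   20       320
filter rows where vehicle in ['sedan', 'suv', 'truck']:
    mins vehicle  tip  mins_x10
0     40   sedan    0       400
2     57   sedan   20       570
3     63   sedan   25       630
6     16   truck    2       160
7     50     suv   20       500
8     79   sedan   12       790
12    32   truck   20       320
take 6 rows with smallest tip:
    mins vehicle  tip  mins_x10
0     40   sedan    0       400
6     16   truck    2       160
8     79   sedan   12       790
2     57   sedan   20       570
7     50     suv   20       500
12    32   truck   20       320
group by vehicle, min of mins_x10:
         mins_x10
vehicle          
sedan         400
suv           500
truck         160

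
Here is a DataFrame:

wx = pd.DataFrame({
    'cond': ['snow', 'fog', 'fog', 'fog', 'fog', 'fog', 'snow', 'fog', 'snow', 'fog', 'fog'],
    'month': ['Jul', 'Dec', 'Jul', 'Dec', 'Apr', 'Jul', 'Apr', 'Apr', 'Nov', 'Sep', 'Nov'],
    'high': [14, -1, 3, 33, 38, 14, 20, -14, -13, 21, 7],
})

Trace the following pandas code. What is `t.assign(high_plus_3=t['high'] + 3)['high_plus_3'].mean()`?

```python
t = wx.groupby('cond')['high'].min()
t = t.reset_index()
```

-10.5

group by cond, min of high:
cond
fog    -14
snow   -13
Name: high, dtype: int64
reset_index():
   cond  high
0   fog   -14
1  snow   -13
add column high_plus_3 = t['high'] + 3:
   cond  high  high_plus_3
0   fog   -14          -11
1  snow   -13          -10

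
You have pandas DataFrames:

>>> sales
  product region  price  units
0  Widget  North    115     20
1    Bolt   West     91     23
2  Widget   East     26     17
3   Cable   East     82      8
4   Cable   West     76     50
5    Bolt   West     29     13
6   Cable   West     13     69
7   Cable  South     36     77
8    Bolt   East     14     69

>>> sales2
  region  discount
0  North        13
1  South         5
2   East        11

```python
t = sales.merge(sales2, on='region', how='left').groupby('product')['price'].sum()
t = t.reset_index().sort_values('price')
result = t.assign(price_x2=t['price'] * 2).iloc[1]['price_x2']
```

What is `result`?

282

merge on 'region' (how='left') → 9 rows:
  product region  price  units  discount
0  Widget  North    115     20      13.0
1    Bolt   West     91     23       NaN
2  Widget   East     26     17      11.0
3   Cable   East     82      8      11.0
4   Cable   West     76     50       NaN
5    Bolt   West     29     13       NaN
6   Cable   West     13     69       NaN
7   Cable  South     36     77       5.0
8    Bolt   East     14     69      11.0
group by product, sum of price:
product
Bolt      134
Cable     207
Widget    141
Name: price, dtype: int64
reset_index():
  product  price
0    Bolt    134
1   Cable    207
2  Widget    141
sort by price:
  product  price
0    Bolt    134
2  Widget    141
1   Cable    207
add column price_x2 = t['price'] * 2:
  product  price  price_x2
0    Bolt    134       268
2  Widget    141       282
1   Cable    207       414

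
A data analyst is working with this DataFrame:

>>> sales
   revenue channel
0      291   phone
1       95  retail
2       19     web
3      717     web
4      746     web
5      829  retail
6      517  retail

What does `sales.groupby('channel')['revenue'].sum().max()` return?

1482

group by channel, sum of revenue:
channel
phone      291
retail    1441
web       1482
Name: revenue, dtype: int64
Reading off the max of the resulting series, we get 1482.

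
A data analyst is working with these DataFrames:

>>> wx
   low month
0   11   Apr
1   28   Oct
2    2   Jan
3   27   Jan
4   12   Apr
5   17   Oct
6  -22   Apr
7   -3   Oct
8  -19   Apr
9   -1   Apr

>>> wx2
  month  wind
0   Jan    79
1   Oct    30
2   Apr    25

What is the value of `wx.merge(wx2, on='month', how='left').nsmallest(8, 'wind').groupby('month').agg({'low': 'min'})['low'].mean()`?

merge on 'month' (how='left') → 10 rows:
   low month  wind
0   11   Apr    25
1   28   Oct    30
2    2   Jan    79
3   27   Jan    79
4   12   Apr    25
5   17   Oct    30
6  -22   Apr    25
7   -3   Oct    30
8  -19   Apr    25
9   -1   Apr    25
take 8 rows with smallest wind:
   low month  wind
0   11   Apr    25
4   12   Apr    25
6  -22   Apr    25
8  -19   Apr    25
9   -1   Apr    25
1   28   Oct    30
5   17   Oct    30
7   -3   Oct    30
group by month, min of low:
       low
month     
Apr    -22
Oct     -3
Hence -12.5.

-12.5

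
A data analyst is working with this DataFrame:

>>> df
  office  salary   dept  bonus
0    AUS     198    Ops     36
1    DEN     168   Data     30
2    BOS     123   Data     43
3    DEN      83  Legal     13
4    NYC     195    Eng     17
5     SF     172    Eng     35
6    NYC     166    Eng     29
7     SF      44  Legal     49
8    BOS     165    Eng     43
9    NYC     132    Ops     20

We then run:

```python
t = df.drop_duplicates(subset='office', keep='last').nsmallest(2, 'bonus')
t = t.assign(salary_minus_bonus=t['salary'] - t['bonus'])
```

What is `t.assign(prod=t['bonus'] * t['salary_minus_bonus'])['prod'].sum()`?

drop duplicate office (keep=last):
  office  salary   dept  bonus
0    AUS     198    Ops     36
3    DEN      83  Legal     13
7     SF      44  Legal     49
8    BOS     165    Eng     43
9    NYC     132    Ops     20
take 2 rows with smallest bonus:
  office  salary   dept  bonus
3    DEN      83  Legal     13
9    NYC     132    Ops     20
add column salary_minus_bonus = t['salary'] - t['bonus']:
  office  salary   dept  bonus  salary_minus_bonus
3    DEN      83  Legal     13                  70
9    NYC     132    Ops     20                 112
add column prod = t['bonus'] * t['salary_minus_bonus']:
  office  salary   dept  bonus  salary_minus_bonus  prod
3    DEN      83  Legal     13                  70   910
9    NYC     132    Ops     20                 112  2240
sum of column 'prod' → 3150

3150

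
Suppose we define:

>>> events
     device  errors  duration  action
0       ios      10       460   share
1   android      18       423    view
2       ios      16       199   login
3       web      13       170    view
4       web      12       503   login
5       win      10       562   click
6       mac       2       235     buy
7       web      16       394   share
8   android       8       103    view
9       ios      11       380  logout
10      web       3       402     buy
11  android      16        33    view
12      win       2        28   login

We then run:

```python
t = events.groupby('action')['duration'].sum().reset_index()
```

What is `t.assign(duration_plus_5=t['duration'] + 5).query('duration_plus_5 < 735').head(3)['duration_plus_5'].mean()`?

531.333333333

group by action, sum of duration:
action
buy       637
click     562
login     730
logout    380
share     854
view      729
Name: duration, dtype: int64
reset_index():
   action  duration
0     buy       637
1   click       562
2   login       730
3  logout       380
4   share       854
5    view       729
add column duration_plus_5 = t['duration'] + 5:
   action  duration  duration_plus_5
0     buy       637              642
1   click       562              567
2   login       730              735
3  logout       380              385
4   share       854              859
5    view       729              734
filter rows where duration_plus_5 < 735:
   action  duration  duration_plus_5
0     buy       637              642
1   click       562              567
3  logout       380              385
5    view       729              734
take first 3 rows:
   action  duration  duration_plus_5
0     buy       637              642
1   click       562              567
3  logout       380              385
The mean of column 'duration_plus_5' is 531.333333333.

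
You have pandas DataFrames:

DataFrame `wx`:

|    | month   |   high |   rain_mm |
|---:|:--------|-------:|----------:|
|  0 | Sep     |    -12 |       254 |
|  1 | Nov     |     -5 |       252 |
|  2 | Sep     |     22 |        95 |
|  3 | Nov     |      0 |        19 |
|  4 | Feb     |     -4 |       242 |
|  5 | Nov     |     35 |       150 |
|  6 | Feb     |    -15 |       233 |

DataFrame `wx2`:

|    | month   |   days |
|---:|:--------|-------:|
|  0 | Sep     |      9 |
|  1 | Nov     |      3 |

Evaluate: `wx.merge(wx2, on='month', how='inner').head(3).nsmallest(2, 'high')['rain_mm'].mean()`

merge on 'month' (how='inner') → 5 rows:
  month  high  rain_mm  days
0   Sep   -12      254     9
1   Nov    -5      252     3
2   Sep    22       95     9
3   Nov     0       19     3
4   Nov    35      150     3
take first 3 rows:
  month  high  rain_mm  days
0   Sep   -12      254     9
1   Nov    -5      252     3
2   Sep    22       95     9
take 2 rows with smallest high:
  month  high  rain_mm  days
0   Sep   -12      254     9
1   Nov    -5      252     3
Taking the mean of column 'rain_mm' gives 253.0.

253.0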